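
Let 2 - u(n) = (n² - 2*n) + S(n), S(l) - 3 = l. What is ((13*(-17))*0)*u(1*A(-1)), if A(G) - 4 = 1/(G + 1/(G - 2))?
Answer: 0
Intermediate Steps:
S(l) = 3 + l
A(G) = 4 + 1/(G + 1/(-2 + G)) (A(G) = 4 + 1/(G + 1/(G - 2)) = 4 + 1/(G + 1/(-2 + G)))
u(n) = -1 + n - n² (u(n) = 2 - ((n² - 2*n) + (3 + n)) = 2 - (3 + n² - n) = 2 + (-3 + n - n²) = -1 + n - n²)
((13*(-17))*0)*u(1*A(-1)) = ((13*(-17))*0)*(-1 + 1*((2 - 7*(-1) + 4*(-1)²)/(1 + (-1)² - 2*(-1))) - (1*((2 - 7*(-1) + 4*(-1)²)/(1 + (-1)² - 2*(-1))))²) = (-221*0)*(-1 + 1*((2 + 7 + 4*1)/(1 + 1 + 2)) - (1*((2 + 7 + 4*1)/(1 + 1 + 2)))²) = 0*(-1 + 1*((2 + 7 + 4)/4) - (1*((2 + 7 + 4)/4))²) = 0*(-1 + 1*((¼)*13) - (1*((¼)*13))²) = 0*(-1 + 1*(13/4) - (1*(13/4))²) = 0*(-1 + 13/4 - (13/4)²) = 0*(-1 + 13/4 - 1*169/16) = 0*(-1 + 13/4 - 169/16) = 0*(-133/16) = 0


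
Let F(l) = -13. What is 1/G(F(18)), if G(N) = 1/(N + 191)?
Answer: 178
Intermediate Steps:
G(N) = 1/(191 + N)
1/G(F(18)) = 1/(1/(191 - 13)) = 1/(1/178) = 178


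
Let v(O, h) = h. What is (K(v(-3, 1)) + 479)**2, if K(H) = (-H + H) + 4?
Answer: 233289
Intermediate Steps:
K(H) = 4 (K(H) = 0 + 4 = 4)
(K(v(-3, 1)) + 479)**2 = (4 + 479)**2 = 483**2 = 233289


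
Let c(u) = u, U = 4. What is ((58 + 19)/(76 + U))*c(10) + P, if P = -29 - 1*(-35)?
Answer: 125/8 ≈ 15.625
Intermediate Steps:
P = 6 (P = -29 + 35 = 6)
((58 + 19)/(76 + U))*c(10) + P = ((58 + 19)/(76 + 4))*10 + 6 = (77/80)*10 + 6 = 77/8 + 6 = 125/8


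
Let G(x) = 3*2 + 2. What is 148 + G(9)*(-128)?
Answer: -876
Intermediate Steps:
G(x) = 8 (G(x) = 6 + 2 = 8)
148 + G(9)*(-128) = 148 + 8*(-128) = 148 - 1024 = -876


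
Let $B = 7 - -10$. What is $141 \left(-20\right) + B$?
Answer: $-2803$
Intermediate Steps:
$B = 17$ ($B = 7 + 10 = 17$)
$141 \left(-20\right) + B = 141 \left(-20\right) + 17 = -2820 + 17 = -2803$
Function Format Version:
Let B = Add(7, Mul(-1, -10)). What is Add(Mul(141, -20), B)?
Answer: -2803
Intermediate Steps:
B = 17 (B = Add(7, 10) = 17)
Add(Mul(141, -20), B) = Add(Mul(141, -20), 17) = Add(-2820, 17) = -2803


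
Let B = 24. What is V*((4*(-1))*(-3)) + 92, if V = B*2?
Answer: 668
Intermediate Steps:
V = 48 (V = 24*2 = 48)
V*((4*(-1))*(-3)) + 92 = 48*((4*(-1))*(-3)) + 92 = 48*(-4*(-3)) + 92 = 48*12 + 92 = 576 + 92 = 668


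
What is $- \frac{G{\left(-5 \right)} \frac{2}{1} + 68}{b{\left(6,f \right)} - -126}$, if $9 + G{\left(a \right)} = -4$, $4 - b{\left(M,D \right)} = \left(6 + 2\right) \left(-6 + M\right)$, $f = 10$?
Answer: $- \frac{21}{65} \approx -0.32308$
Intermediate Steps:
$b{\left(M,D \right)} = 52 - 8 M$ ($b{\left(M,D \right)} = 4 - \left(6 + 2\right) \left(-6 + M\right) = 4 - 8 \left(-6 + M\right) = 4 - \left(-48 + 8 M\right) = 52 - 8 M$)
$G{\left(a \right)} = -13$ ($G{\left(a \right)} = -9 - 4 = -13$)
$- \frac{G{\left(-5 \right)} \frac{2}{1} + 68}{b{\left(6,f \right)} - -126} = - \frac{- 13 \cdot \frac{2}{1} + 68}{\left(52 - 48\right) - -126} = - \frac{- 13 \cdot 2 \cdot 1 + 68}{\left(52 - 48\right) + 126} = - \frac{\left(-13\right) 2 + 68}{4 + 126} = - \frac{-26 + 68}{130} = - \frac{42}{130} = \left(-1\right) \frac{21}{65} = - \frac{21}{65}$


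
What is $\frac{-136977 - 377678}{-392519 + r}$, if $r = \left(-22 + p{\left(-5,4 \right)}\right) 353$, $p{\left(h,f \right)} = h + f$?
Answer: $\frac{514655}{400638} \approx 1.2846$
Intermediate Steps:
$p{\left(h,f \right)} = f + h$
$r = -8119$ ($r = \left(-22 + \left(4 - 5\right)\right) 353 = \left(-22 - 1\right) 353 = \left(-23\right) 353 = -8119$)
$\frac{-136977 - 377678}{-392519 + r} = \frac{-136977 - 377678}{-392519 - 8119} = - \frac{514655}{-400638} = \left(-514655\right) \left(- \frac{1}{400638}\right) = \frac{514655}{400638}$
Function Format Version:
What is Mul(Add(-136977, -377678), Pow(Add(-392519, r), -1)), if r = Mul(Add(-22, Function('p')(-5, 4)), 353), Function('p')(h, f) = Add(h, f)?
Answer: Rational(514655, 400638) ≈ 1.2846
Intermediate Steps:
Function('p')(h, f) = Add(f, h)
r = -8119 (r = Mul(Add(-22, Add(4, -5)), 353) = Mul(Add(-22, -1), 353) = Mul(-23, 353) = -8119)
Mul(Add(-136977, -377678), Pow(Add(-392519, r), -1)) = Mul(Add(-136977, -377678), Pow(Add(-392519, -8119), -1)) = Mul(-514655, Pow(-400638, -1)) = Mul(-514655, Rational(-1, 400638)) = Rational(514655, 400638)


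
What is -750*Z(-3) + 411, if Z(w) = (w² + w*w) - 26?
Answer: 6411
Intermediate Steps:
Z(w) = -26 + 2*w² (Z(w) = (w² + w²) - 26 = 2*w² - 26 = -26 + 2*w²)
-750*Z(-3) + 411 = -750*(-26 + 2*(-3)²) + 411 = -750*(-26 + 2*9) + 411 = -750*(-26 + 18) + 411 = -750*(-8) + 411 = 6000 + 411 = 6411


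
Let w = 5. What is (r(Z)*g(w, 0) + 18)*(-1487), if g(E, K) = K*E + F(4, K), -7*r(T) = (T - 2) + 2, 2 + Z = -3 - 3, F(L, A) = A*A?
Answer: -26766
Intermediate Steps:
F(L, A) = A²
Z = -8 (Z = -2 + (-3 - 3) = -2 - 6 = -8)
r(T) = -T/7 (r(T) = -((T - 2) + 2)/7 = -((-2 + T) + 2)/7 = -T/7)
g(E, K) = K² + E*K (g(E, K) = K*E + K² = E*K + K² = K² + E*K)
(r(Z)*g(w, 0) + 18)*(-1487) = ((-⅐*(-8))*(0*(5 + 0)) + 18)*(-1487) = (8*(0*5)/7 + 18)*(-1487) = ((8/7)*0 + 18)*(-1487) = (0 + 18)*(-1487) = 18*(-1487) = -26766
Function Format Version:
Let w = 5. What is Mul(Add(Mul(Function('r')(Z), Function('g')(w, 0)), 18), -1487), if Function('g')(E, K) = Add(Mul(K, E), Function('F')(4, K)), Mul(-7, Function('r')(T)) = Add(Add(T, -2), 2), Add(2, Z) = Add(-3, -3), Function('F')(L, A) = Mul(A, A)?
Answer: -26766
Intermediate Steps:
Function('F')(L, A) = Pow(A, 2)
Z = -8 (Z = Add(-2, Add(-3, -3)) = Add(-2, -6) = -8)
Function('r')(T) = Mul(Rational(-1, 7), T) (Function('r')(T) = Mul(Rational(-1, 7), Add(Add(T, -2), 2)) = Mul(Rational(-1, 7), Add(Add(-2, T), 2)) = Mul(Rational(-1, 7), T))
Function('g')(E, K) = Add(Pow(K, 2), Mul(E, K)) (Function('g')(E, K) = Add(Mul(K, E), Pow(K, 2)) = Add(Mul(E, K), Pow(K, 2)) = Add(Pow(K, 2), Mul(E, K)))
Mul(Add(Mul(Function('r')(Z), Function('g')(w, 0)), 18), -1487) = Mul(Add(Mul(Mul(Rational(-1, 7), -8), Mul(0, Add(5, 0))), 18), -1487) = Mul(Add(Mul(Rational(8, 7), Mul(0, 5)), 18), -1487) = Mul(Add(Mul(Rational(8, 7), 0), 18), -1487) = Mul(Add(0, 18), -1487) = Mul(18, -1487) = -26766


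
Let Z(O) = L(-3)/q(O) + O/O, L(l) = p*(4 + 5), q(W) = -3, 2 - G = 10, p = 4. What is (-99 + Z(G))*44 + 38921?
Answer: 34081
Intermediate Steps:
G = -8 (G = 2 - 1*10 = 2 - 10 = -8)
L(l) = 36 (L(l) = 4*(4 + 5) = 4*9 = 36)
Z(O) = -11 (Z(O) = 36/(-3) + O/O = 36*(-1/3) + 1 = -12 + 1 = -11)
(-99 + Z(G))*44 + 38921 = (-99 - 11)*44 + 38921 = -110*44 + 38921 = -4840 + 38921 = 34081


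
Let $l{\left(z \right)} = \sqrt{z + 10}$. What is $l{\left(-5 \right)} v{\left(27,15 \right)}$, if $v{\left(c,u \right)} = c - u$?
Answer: $12 \sqrt{5} \approx 26.833$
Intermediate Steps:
$l{\left(z \right)} = \sqrt{10 + z}$
$l{\left(-5 \right)} v{\left(27,15 \right)} = \sqrt{10 - 5} \left(27 - 15\right) = \sqrt{5} \left(27 - 15\right) = \sqrt{5} \cdot 12 = 12 \sqrt{5}$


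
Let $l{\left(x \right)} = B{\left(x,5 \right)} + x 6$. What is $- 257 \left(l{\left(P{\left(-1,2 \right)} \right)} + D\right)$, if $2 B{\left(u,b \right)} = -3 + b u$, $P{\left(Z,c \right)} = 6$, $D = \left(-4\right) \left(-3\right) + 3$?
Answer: $- \frac{33153}{2} \approx -16577.0$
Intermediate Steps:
$D = 15$ ($D = 12 + 3 = 15$)
$B{\left(u,b \right)} = - \frac{3}{2} + \frac{b u}{2}$ ($B{\left(u,b \right)} = \frac{-3 + b u}{2} = - \frac{3}{2} + \frac{b u}{2}$)
$l{\left(x \right)} = - \frac{3}{2} + \frac{17 x}{2}$ ($l{\left(x \right)} = \left(- \frac{3}{2} + \frac{1}{2} \cdot 5 x\right) + x 6 = \left(- \frac{3}{2} + \frac{5 x}{2}\right) + 6 x = - \frac{3}{2} + \frac{17 x}{2}$)
$- 257 \left(l{\left(P{\left(-1,2 \right)} \right)} + D\right) = - 257 \left(\left(- \frac{3}{2} + \frac{17}{2} \cdot 6\right) + 15\right) = - 257 \left(\left(- \frac{3}{2} + 51\right) + 15\right) = - 257 \left(\frac{99}{2} + 15\right) = \left(-257\right) \frac{129}{2} = - \frac{33153}{2}$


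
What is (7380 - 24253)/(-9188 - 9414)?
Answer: 16873/18602 ≈ 0.90705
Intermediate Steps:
(7380 - 24253)/(-9188 - 9414) = -16873/(-18602) = -16873*(-1/18602) = 16873/18602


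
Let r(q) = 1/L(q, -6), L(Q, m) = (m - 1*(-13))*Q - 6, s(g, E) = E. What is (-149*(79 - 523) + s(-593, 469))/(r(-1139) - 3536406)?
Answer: -21264035/1128679339 ≈ -0.018840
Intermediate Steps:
L(Q, m) = -6 + Q*(13 + m) (L(Q, m) = (m + 13)*Q - 6 = (13 + m)*Q - 6 = Q*(13 + m) - 6 = -6 + Q*(13 + m))
r(q) = 1/(-6 + 7*q) (r(q) = 1/(-6 + 13*q + q*(-6)) = 1/(-6 + 13*q - 6*q) = 1/(-6 + 7*q))
(-149*(79 - 523) + s(-593, 469))/(r(-1139) - 3536406) = (-149*(79 - 523) + 469)/(1/(-6 + 7*(-1139)) - 3536406) = (-149*(-444) + 469)/(1/(-6 - 7973) - 3536406) = (66156 + 469)/(1/(-7979) - 3536406) = 66625/(-1/7979 - 3536406) = 66625/(-28216983475/7979) = 66625*(-7979/28216983475) = -21264035/1128679339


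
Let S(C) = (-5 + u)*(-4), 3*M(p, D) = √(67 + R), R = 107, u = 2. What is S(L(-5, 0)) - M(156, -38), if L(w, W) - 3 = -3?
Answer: 12 - √174/3 ≈ 7.6030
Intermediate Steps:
L(w, W) = 0 (L(w, W) = 3 - 3 = 0)
M(p, D) = √174/3 (M(p, D) = √(67 + 107)/3 = √174/3)
S(C) = 12 (S(C) = (-5 + 2)*(-4) = -3*(-4) = 12)
S(L(-5, 0)) - M(156, -38) = 12 - √174/3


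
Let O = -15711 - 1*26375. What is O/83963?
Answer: -3826/7633 ≈ -0.50124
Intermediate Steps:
O = -42086 (O = -15711 - 26375 = -42086)
O/83963 = -42086/83963 = -42086*1/83963 = -3826/7633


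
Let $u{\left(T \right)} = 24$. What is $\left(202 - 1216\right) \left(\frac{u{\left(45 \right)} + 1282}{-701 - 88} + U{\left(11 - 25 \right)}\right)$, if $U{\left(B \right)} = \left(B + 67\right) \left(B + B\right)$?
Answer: $\frac{396197516}{263} \approx 1.5065 \cdot 10^{6}$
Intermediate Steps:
$U{\left(B \right)} = 2 B \left(67 + B\right)$ ($U{\left(B \right)} = \left(67 + B\right) 2 B = 2 B \left(67 + B\right)$)
$\left(202 - 1216\right) \left(\frac{u{\left(45 \right)} + 1282}{-701 - 88} + U{\left(11 - 25 \right)}\right) = \left(202 - 1216\right) \left(\frac{24 + 1282}{-701 - 88} + 2 \left(11 - 25\right) \left(67 + \left(11 - 25\right)\right)\right) = - 1014 \left(\frac{1306}{-789} + 2 \left(11 - 25\right) \left(67 + \left(11 - 25\right)\right)\right) = - 1014 \left(1306 \left(- \frac{1}{789}\right) + 2 \left(-14\right) \left(67 - 14\right)\right) = - 1014 \left(- \frac{1306}{789} + 2 \left(-14\right) 53\right) = - 1014 \left(- \frac{1306}{789} - 1484\right) = \left(-1014\right) \left(- \frac{1172182}{789}\right) = \frac{396197516}{263}$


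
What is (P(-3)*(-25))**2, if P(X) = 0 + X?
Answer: 5625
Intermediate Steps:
P(X) = X
(P(-3)*(-25))**2 = (-3*(-25))**2 = 75**2 = 5625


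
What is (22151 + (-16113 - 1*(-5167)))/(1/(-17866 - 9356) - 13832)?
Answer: -61004502/75306941 ≈ -0.81008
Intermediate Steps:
(22151 + (-16113 - 1*(-5167)))/(1/(-17866 - 9356) - 13832) = (22151 + (-16113 + 5167))/(1/(-27222) - 13832) = (22151 - 10946)/(-1/27222 - 13832) = 11205/(-376534705/27222) = 11205*(-27222/376534705) = -61004502/75306941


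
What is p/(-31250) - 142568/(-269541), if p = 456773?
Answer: -118663801193/8423156250 ≈ -14.088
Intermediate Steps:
p/(-31250) - 142568/(-269541) = 456773/(-31250) - 142568/(-269541) = 456773*(-1/31250) - 142568*(-1/269541) = -456773/31250 + 142568/269541 = -118663801193/8423156250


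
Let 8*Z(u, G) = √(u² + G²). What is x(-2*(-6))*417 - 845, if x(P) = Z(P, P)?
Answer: -845 + 1251*√2/2 ≈ 39.591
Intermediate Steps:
Z(u, G) = √(G² + u²)/8 (Z(u, G) = √(u² + G²)/8 = √(G² + u²)/8)
x(P) = √2*√(P²)/8 (x(P) = √(P² + P²)/8 = √(2*P²)/8 = (√2*√(P²))/8 = √2*√(P²)/8)
x(-2*(-6))*417 - 845 = (√2*√((-2*(-6))²)/8)*417 - 845 = (√2*√(12²)/8)*417 - 845 = (√2*√144/8)*417 - 845 = ((⅛)*√2*12)*417 - 845 = (3*√2/2)*417 - 845 = 1251*√2/2 - 845 = -845 + 1251*√2/2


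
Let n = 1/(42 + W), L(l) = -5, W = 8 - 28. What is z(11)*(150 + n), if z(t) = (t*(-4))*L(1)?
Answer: 33010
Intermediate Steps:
W = -20
n = 1/22 (n = 1/(42 - 20) = 1/22 ≈ 0.045455)
z(t) = 20*t (z(t) = (t*(-4))*(-5) = -4*t*(-5) = 20*t)
z(11)*(150 + n) = (20*11)*(150 + 1/22) = 220*(3301/22) = 33010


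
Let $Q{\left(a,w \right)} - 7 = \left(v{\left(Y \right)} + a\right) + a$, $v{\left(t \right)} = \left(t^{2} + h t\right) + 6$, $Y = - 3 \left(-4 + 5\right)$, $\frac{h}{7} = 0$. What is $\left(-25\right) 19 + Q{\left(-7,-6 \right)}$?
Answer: $-467$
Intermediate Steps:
$h = 0$ ($h = 7 \cdot 0 = 0$)
$Y = -3$ ($Y = \left(-3\right) 1 = -3$)
$v{\left(t \right)} = 6 + t^{2}$ ($v{\left(t \right)} = \left(t^{2} + 0 t\right) + 6 = \left(t^{2} + 0\right) + 6 = t^{2} + 6 = 6 + t^{2}$)
$Q{\left(a,w \right)} = 22 + 2 a$ ($Q{\left(a,w \right)} = 7 + \left(\left(\left(6 + \left(-3\right)^{2}\right) + a\right) + a\right) = 7 + \left(\left(\left(6 + 9\right) + a\right) + a\right) = 7 + \left(\left(15 + a\right) + a\right) = 7 + \left(15 + 2 a\right) = 22 + 2 a$)
$\left(-25\right) 19 + Q{\left(-7,-6 \right)} = \left(-25\right) 19 + \left(22 + 2 \left(-7\right)\right) = -475 + \left(22 - 14\right) = -475 + 8 = -467$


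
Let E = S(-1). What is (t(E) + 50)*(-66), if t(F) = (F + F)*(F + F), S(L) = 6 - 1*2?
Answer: -7524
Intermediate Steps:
S(L) = 4 (S(L) = 6 - 2 = 4)
E = 4
t(F) = 4*F**2 (t(F) = (2*F)*(2*F) = 4*F**2)
(t(E) + 50)*(-66) = (4*4**2 + 50)*(-66) = (4*16 + 50)*(-66) = (64 + 50)*(-66) = 114*(-66) = -7524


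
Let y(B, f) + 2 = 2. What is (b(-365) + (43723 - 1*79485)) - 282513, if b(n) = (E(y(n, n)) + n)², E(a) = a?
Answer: -185050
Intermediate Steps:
y(B, f) = 0 (y(B, f) = -2 + 2 = 0)
b(n) = n² (b(n) = (0 + n)² = n²)
(b(-365) + (43723 - 1*79485)) - 282513 = ((-365)² + (43723 - 1*79485)) - 282513 = (133225 + (43723 - 79485)) - 282513 = (133225 - 35762) - 282513 = 97463 - 282513 = -185050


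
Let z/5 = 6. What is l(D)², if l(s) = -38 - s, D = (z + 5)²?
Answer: 1595169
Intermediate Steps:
z = 30 (z = 5*6 = 30)
D = 1225 (D = (30 + 5)² = 35² = 1225)
l(D)² = (-38 - 1*1225)² = (-38 - 1225)² = (-1263)² = 1595169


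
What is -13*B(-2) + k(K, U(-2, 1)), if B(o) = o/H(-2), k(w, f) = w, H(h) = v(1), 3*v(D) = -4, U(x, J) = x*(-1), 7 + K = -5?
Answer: -63/2 ≈ -31.500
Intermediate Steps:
K = -12 (K = -7 - 5 = -12)
U(x, J) = -x
v(D) = -4/3 (v(D) = (⅓)*(-4) = -4/3)
H(h) = -4/3
B(o) = -3*o/4 (B(o) = o/(-4/3) = o*(-¾) = -3*o/4)
-13*B(-2) + k(K, U(-2, 1)) = -(-39)*(-2)/4 - 12 = -13*3/2 - 12 = -39/2 - 12 = -63/2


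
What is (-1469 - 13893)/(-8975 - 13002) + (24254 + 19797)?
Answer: 968124189/21977 ≈ 44052.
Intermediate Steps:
(-1469 - 13893)/(-8975 - 13002) + (24254 + 19797) = -15362/(-21977) + 44051 = -15362*(-1/21977) + 44051 = 15362/21977 + 44051 = 968124189/21977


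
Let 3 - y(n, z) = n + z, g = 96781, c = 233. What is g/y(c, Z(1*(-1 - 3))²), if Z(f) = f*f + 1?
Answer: -96781/519 ≈ -186.48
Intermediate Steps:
Z(f) = 1 + f² (Z(f) = f² + 1 = 1 + f²)
y(n, z) = 3 - n - z (y(n, z) = 3 - (n + z) = 3 + (-n - z) = 3 - n - z)
g/y(c, Z(1*(-1 - 3))²) = 96781/(3 - 1*233 - (1 + (1*(-1 - 3))²)²) = 96781/(3 - 233 - (1 + (1*(-4))²)²) = 96781/(3 - 233 - (1 + (-4)²)²) = 96781/(3 - 233 - (1 + 16)²) = 96781/(3 - 233 - 1*17²) = 96781/(3 - 233 - 1*289) = 96781/(3 - 233 - 289) = 96781/(-519) = 96781*(-1/519) = -96781/519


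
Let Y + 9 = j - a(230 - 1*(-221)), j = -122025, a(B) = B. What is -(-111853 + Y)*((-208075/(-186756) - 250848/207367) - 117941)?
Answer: -535170405306622106255/19363515726 ≈ -2.7638e+10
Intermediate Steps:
Y = -122485 (Y = -9 + (-122025 - (230 - 1*(-221))) = -9 + (-122025 - (230 + 221)) = -9 + (-122025 - 1*451) = -9 + (-122025 - 451) = -9 - 122476 = -122485)
-(-111853 + Y)*((-208075/(-186756) - 250848/207367) - 117941) = -(-111853 - 122485)*((-208075/(-186756) - 250848/207367) - 117941) = -(-234338)*((-208075*(-1/186756) - 250848*1/207367) - 117941) = -(-234338)*((208075/186756 - 250848/207367) - 117941) = -(-234338)*(-3699480563/38727031452 - 117941) = -(-234338)*(-4567508515960895)/38727031452 = -1*535170405306622106255/19363515726 = -535170405306622106255/19363515726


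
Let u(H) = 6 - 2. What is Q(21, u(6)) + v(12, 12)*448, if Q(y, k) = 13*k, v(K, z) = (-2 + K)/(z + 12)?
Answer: 716/3 ≈ 238.67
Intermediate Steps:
u(H) = 4
v(K, z) = (-2 + K)/(12 + z)
Q(21, u(6)) + v(12, 12)*448 = 13*4 + ((-2 + 12)/(12 + 12))*448 = 52 + (10/24)*448 = 52 + ((1/24)*10)*448 = 52 + (5/12)*448 = 52 + 560/3 = 716/3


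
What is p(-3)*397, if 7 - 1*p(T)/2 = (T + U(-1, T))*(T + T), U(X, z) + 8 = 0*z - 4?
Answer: -65902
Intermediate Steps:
U(X, z) = -12 (U(X, z) = -8 + (0*z - 4) = -8 + (0 - 4) = -8 - 4 = -12)
p(T) = 14 - 4*T*(-12 + T) (p(T) = 14 - 2*(T - 12)*(T + T) = 14 - 2*(-12 + T)*2*T = 14 - 4*T*(-12 + T))
p(-3)*397 = (14 - 4*(-3)**2 + 48*(-3))*397 = (14 - 4*9 - 144)*397 = (14 - 36 - 144)*397 = -166*397 = -65902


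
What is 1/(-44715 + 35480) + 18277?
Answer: 168788094/9235 ≈ 18277.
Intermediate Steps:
1/(-44715 + 35480) + 18277 = 1/(-9235) + 18277 = -1/9235 + 18277 = 168788094/9235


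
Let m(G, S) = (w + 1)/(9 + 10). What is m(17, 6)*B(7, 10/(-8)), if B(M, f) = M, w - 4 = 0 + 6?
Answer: 77/19 ≈ 4.0526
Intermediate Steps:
w = 10 (w = 4 + (0 + 6) = 4 + 6 = 10)
m(G, S) = 11/19 (m(G, S) = (10 + 1)/(9 + 10) = 11/19)
m(17, 6)*B(7, 10/(-8)) = (11/19)*7 = 77/19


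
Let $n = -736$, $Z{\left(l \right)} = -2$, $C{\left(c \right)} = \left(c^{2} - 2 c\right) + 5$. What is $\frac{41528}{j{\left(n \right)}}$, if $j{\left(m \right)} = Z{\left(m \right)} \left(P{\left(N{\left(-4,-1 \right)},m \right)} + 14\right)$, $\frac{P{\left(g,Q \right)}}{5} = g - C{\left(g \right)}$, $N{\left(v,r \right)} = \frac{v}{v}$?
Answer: $20764$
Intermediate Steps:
$C{\left(c \right)} = 5 + c^{2} - 2 c$
$N{\left(v,r \right)} = 1$
$P{\left(g,Q \right)} = -25 - 5 g^{2} + 15 g$ ($P{\left(g,Q \right)} = 5 \left(g - \left(5 + g^{2} - 2 g\right)\right) = 5 \left(-5 - g^{2} + 3 g\right) = -25 - 5 g^{2} + 15 g$)
$j{\left(m \right)} = 2$ ($j{\left(m \right)} = - 2 \left(\left(-25 - 5 \cdot 1^{2} + 15 \cdot 1\right) + 14\right) = - 2 \left(\left(-25 - 5 + 15\right) + 14\right) = - 2 \left(-15 + 14\right) = \left(-2\right) \left(-1\right) = 2$)
$\frac{41528}{j{\left(n \right)}} = \frac{41528}{2} = 41528 \cdot \frac{1}{2} = 20764$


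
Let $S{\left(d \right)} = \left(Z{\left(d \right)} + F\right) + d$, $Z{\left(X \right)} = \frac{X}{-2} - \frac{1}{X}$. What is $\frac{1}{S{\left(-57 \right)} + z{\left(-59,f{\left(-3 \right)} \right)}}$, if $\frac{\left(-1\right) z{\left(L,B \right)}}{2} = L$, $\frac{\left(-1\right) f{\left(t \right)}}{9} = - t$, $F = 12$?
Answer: $\frac{114}{11573} \approx 0.0098505$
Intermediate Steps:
$Z{\left(X \right)} = - \frac{1}{X} - \frac{X}{2}$ ($Z{\left(X \right)} = X \left(- \frac{1}{2}\right) - \frac{1}{X} = - \frac{X}{2} - \frac{1}{X} = - \frac{1}{X} - \frac{X}{2}$)
$f{\left(t \right)} = 9 t$ ($f{\left(t \right)} = - 9 \left(- t\right) = 9 t$)
$z{\left(L,B \right)} = - 2 L$
$S{\left(d \right)} = 12 + \frac{d}{2} - \frac{1}{d}$ ($S{\left(d \right)} = \left(\left(- \frac{1}{d} - \frac{d}{2}\right) + 12\right) + d = \left(12 - \frac{1}{d} - \frac{d}{2}\right) + d = 12 + \frac{d}{2} - \frac{1}{d}$)
$\frac{1}{S{\left(-57 \right)} + z{\left(-59,f{\left(-3 \right)} \right)}} = \frac{1}{\left(12 + \frac{1}{2} \left(-57\right) - \frac{1}{-57}\right) - -118} = \frac{1}{\left(12 - \frac{57}{2} - - \frac{1}{57}\right) + 118} = \frac{1}{\left(12 - \frac{57}{2} + \frac{1}{57}\right) + 118} = \frac{1}{- \frac{1879}{114} + 118} = \frac{1}{\frac{11573}{114}} = \frac{114}{11573}$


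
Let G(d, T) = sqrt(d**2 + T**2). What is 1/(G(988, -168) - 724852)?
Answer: -181213/131352354384 - sqrt(62773)/131352354384 ≈ -1.3815e-6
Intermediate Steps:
G(d, T) = sqrt(T**2 + d**2)
1/(G(988, -168) - 724852) = 1/(sqrt((-168)**2 + 988**2) - 724852) = 1/(sqrt(28224 + 976144) - 724852) = 1/(sqrt(1004368) - 724852) = 1/(4*sqrt(62773) - 724852) = 1/(-724852 + 4*sqrt(62773))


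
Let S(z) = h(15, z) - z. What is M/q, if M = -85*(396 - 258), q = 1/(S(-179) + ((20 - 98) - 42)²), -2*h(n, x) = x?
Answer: -172061505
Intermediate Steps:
h(n, x) = -x/2
S(z) = -3*z/2 (S(z) = -z/2 - z = -3*z/2)
q = 2/29337 (q = 1/(-3/2*(-179) + ((20 - 98) - 42)²) = 1/(537/2 + (-78 - 42)²) = 1/(537/2 + (-120)²) = 1/(537/2 + 14400) = 1/(29337/2) = 2/29337 ≈ 6.8173e-5)
M = -11730 (M = -85*138 = -11730)
M/q = -11730/2/29337 = -11730*29337/2 = -172061505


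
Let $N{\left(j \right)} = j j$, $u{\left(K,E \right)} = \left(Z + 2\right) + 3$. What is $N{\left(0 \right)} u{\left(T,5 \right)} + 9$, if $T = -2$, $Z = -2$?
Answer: $9$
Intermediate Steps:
$u{\left(K,E \right)} = 3$ ($u{\left(K,E \right)} = \left(-2 + 2\right) + 3 = 0 + 3 = 3$)
$N{\left(j \right)} = j^{2}$
$N{\left(0 \right)} u{\left(T,5 \right)} + 9 = 0^{2} \cdot 3 + 9 = 0 \cdot 3 + 9 = 0 + 9 = 9$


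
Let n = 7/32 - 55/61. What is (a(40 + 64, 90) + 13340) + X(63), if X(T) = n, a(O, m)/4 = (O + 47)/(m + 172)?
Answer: 3411612961/255712 ≈ 13342.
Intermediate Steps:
a(O, m) = 4*(47 + O)/(172 + m) (a(O, m) = 4*((O + 47)/(m + 172)) = 4*((47 + O)/(172 + m)) = 4*(47 + O)/(172 + m))
n = -1333/1952 (n = 7*(1/32) - 55*1/61 = 7/32 - 55/61 = -1333/1952 ≈ -0.68289)
X(T) = -1333/1952
(a(40 + 64, 90) + 13340) + X(63) = (4*(47 + (40 + 64))/(172 + 90) + 13340) - 1333/1952 = (4*(47 + 104)/262 + 13340) - 1333/1952 = (4*(1/262)*151 + 13340) - 1333/1952 = (302/131 + 13340) - 1333/1952 = 1747842/131 - 1333/1952 = 3411612961/255712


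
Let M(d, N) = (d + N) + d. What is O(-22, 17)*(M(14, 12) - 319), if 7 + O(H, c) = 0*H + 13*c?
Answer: -59706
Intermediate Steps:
O(H, c) = -7 + 13*c (O(H, c) = -7 + (0*H + 13*c) = -7 + (0 + 13*c) = -7 + 13*c)
M(d, N) = N + 2*d (M(d, N) = (N + d) + d = N + 2*d)
O(-22, 17)*(M(14, 12) - 319) = (-7 + 13*17)*((12 + 2*14) - 319) = (-7 + 221)*((12 + 28) - 319) = 214*(40 - 319) = 214*(-279) = -59706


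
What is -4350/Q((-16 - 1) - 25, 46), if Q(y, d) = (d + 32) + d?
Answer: -2175/62 ≈ -35.081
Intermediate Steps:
Q(y, d) = 32 + 2*d (Q(y, d) = (32 + d) + d = 32 + 2*d)
-4350/Q((-16 - 1) - 25, 46) = -4350/(32 + 2*46) = -4350/(32 + 92) = -4350/124 = -4350*1/124 = -2175/62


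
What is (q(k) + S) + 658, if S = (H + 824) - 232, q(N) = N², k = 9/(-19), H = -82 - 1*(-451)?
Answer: 584540/361 ≈ 1619.2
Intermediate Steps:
H = 369 (H = -82 + 451 = 369)
k = -9/19 (k = 9*(-1/19) = -9/19 ≈ -0.47368)
S = 961 (S = (369 + 824) - 232 = 1193 - 232 = 961)
(q(k) + S) + 658 = ((-9/19)² + 961) + 658 = (81/361 + 961) + 658 = 347002/361 + 658 = 584540/361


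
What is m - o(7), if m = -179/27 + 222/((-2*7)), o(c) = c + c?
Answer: -6896/189 ≈ -36.487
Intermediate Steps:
o(c) = 2*c
m = -4250/189 (m = -179*1/27 + 222/(-14) = -179/27 + 222*(-1/14) = -179/27 - 111/7 = -4250/189 ≈ -22.487)
m - o(7) = -4250/189 - 2*7 = -4250/189 - 1*14 = -4250/189 - 14 = -6896/189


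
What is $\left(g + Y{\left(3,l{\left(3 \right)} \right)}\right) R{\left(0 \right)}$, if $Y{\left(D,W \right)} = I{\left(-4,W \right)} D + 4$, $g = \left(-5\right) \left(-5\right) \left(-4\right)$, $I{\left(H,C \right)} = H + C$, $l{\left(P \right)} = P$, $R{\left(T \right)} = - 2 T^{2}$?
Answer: $0$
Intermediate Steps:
$I{\left(H,C \right)} = C + H$
$g = -100$ ($g = 25 \left(-4\right) = -100$)
$Y{\left(D,W \right)} = 4 + D \left(-4 + W\right)$ ($Y{\left(D,W \right)} = \left(W - 4\right) D + 4 = \left(-4 + W\right) D + 4 = D \left(-4 + W\right) + 4 = 4 + D \left(-4 + W\right)$)
$\left(g + Y{\left(3,l{\left(3 \right)} \right)}\right) R{\left(0 \right)} = \left(-100 + \left(4 + 3 \left(-4 + 3\right)\right)\right) \left(- 2 \cdot 0^{2}\right) = \left(-100 + \left(4 + 3 \left(-1\right)\right)\right) \left(\left(-2\right) 0\right) = \left(-100 + \left(4 - 3\right)\right) 0 = \left(-100 + 1\right) 0 = \left(-99\right) 0 = 0$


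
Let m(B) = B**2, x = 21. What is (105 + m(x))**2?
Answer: 298116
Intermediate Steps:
(105 + m(x))**2 = (105 + 21**2)**2 = (105 + 441)**2 = 546**2 = 298116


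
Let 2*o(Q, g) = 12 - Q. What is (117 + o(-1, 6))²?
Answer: 61009/4 ≈ 15252.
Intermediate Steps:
o(Q, g) = 6 - Q/2 (o(Q, g) = (12 - Q)/2 = 6 - Q/2)
(117 + o(-1, 6))² = (117 + (6 - ½*(-1)))² = (117 + (6 + ½))² = (117 + 13/2)² = (247/2)² = 61009/4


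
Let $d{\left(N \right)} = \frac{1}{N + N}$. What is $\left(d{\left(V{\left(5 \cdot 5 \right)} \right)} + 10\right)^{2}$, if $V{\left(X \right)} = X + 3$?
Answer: $\frac{314721}{3136} \approx 100.36$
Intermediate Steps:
$V{\left(X \right)} = 3 + X$
$d{\left(N \right)} = \frac{1}{2 N}$
$\left(d{\left(V{\left(5 \cdot 5 \right)} \right)} + 10\right)^{2} = \left(\frac{1}{2 \left(3 + 5 \cdot 5\right)} + 10\right)^{2} = \left(\frac{1}{2 \left(3 + 25\right)} + 10\right)^{2} = \left(\frac{1}{2 \cdot 28} + 10\right)^{2} = \left(\frac{1}{2} \cdot \frac{1}{28} + 10\right)^{2} = \left(\frac{1}{56} + 10\right)^{2} = \left(\frac{561}{56}\right)^{2} = \frac{314721}{3136}$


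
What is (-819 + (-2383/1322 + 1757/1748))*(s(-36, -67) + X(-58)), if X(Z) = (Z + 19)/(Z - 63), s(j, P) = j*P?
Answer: -25134917025657/12709708 ≈ -1.9776e+6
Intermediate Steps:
s(j, P) = P*j
X(Z) = (19 + Z)/(-63 + Z)
(-819 + (-2383/1322 + 1757/1748))*(s(-36, -67) + X(-58)) = (-819 + (-2383/1322 + 1757/1748))*(-67*(-36) + (19 - 58)/(-63 - 58)) = (-819 + (-2383*1/1322 + 1757*(1/1748)))*(2412 - 39/(-121)) = (-819 + (-2383/1322 + 1757/1748))*(2412 - 1/121*(-39)) = (-819 - 921365/1155428)*(2412 + 39/121) = -947216897/1155428*291891/121 = -25134917025657/12709708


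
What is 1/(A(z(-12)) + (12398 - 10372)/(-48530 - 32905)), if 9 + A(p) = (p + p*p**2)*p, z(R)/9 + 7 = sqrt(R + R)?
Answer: 81435*I/(-2179225276831*I + 748197743580*sqrt(6)) ≈ -2.1888e-8 + 1.8408e-8*I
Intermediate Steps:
z(R) = -63 + 9*sqrt(2)*sqrt(R) (z(R) = -63 + 9*sqrt(R + R) = -63 + 9*sqrt(2*R) = -63 + 9*(sqrt(2)*sqrt(R)) = -63 + 9*sqrt(2)*sqrt(R))
A(p) = -9 + p*(p + p**3) (A(p) = -9 + (p + p*p**2)*p = -9 + (p + p**3)*p = -9 + p*(p + p**3))
1/(A(z(-12)) + (12398 - 10372)/(-48530 - 32905)) = 1/((-9 + (-63 + 9*sqrt(2)*sqrt(-12))**2 + (-63 + 9*sqrt(2)*sqrt(-12))**4) + (12398 - 10372)/(-48530 - 32905)) = 1/((-9 + (-63 + 9*sqrt(2)*(2*I*sqrt(3)))**2 + (-63 + 9*sqrt(2)*(2*I*sqrt(3)))**4) + 2026/(-81435)) = 1/((-9 + (-63 + 18*I*sqrt(6))**2 + (-63 + 18*I*sqrt(6))**4) + 2026*(-1/81435)) = 1/((-9 + (-63 + 18*I*sqrt(6))**2 + (-63 + 18*I*sqrt(6))**4) - 2026/81435) = 1/(-734941/81435 + (-63 + 18*I*sqrt(6))**2 + (-63 + 18*I*sqrt(6))**4)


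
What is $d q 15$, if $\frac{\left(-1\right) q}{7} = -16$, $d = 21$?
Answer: $35280$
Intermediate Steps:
$q = 112$ ($q = \left(-7\right) \left(-16\right) = 112$)
$d q 15 = 21 \cdot 112 \cdot 15 = 2352 \cdot 15 = 35280$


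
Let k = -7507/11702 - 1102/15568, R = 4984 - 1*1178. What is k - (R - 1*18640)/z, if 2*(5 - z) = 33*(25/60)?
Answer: -5405306020823/683162760 ≈ -7912.2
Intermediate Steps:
R = 3806 (R = 4984 - 1178 = 3806)
z = -15/8 (z = 5 - 33*25/60/2 = 5 - 33*25*(1/60)/2 = 5 - 33*5/(2*12) = 5 - ½*55/4 = 5 - 55/8 = -15/8 ≈ -1.8750)
k = -32441145/45544184 (k = -7507*1/11702 - 1102*1/15568 = -7507/11702 - 551/7784 = -32441145/45544184 ≈ -0.71230)
k - (R - 1*18640)/z = -32441145/45544184 - (3806 - 1*18640)/(-15/8) = -32441145/45544184 - (3806 - 18640)*(-8)/15 = -32441145/45544184 - (-14834)*(-8)/15 = -32441145/45544184 - 1*118672/15 = -32441145/45544184 - 118672/15 = -5405306020823/683162760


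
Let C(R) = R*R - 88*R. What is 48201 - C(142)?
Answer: 40533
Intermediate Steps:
C(R) = R² - 88*R
48201 - C(142) = 48201 - 142*(-88 + 142) = 48201 - 142*54 = 48201 - 1*7668 = 48201 - 7668 = 40533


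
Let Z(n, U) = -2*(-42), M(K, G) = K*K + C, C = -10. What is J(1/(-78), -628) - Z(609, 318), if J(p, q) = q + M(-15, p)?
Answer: -497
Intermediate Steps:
M(K, G) = -10 + K² (M(K, G) = K*K - 10 = K² - 10 = -10 + K²)
Z(n, U) = 84
J(p, q) = 215 + q (J(p, q) = q + (-10 + (-15)²) = q + (-10 + 225) = q + 215 = 215 + q)
J(1/(-78), -628) - Z(609, 318) = (215 - 628) - 1*84 = -413 - 84 = -497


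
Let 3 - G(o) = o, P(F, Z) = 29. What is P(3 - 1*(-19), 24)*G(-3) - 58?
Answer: 116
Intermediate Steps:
G(o) = 3 - o
P(3 - 1*(-19), 24)*G(-3) - 58 = 29*(3 - 1*(-3)) - 58 = 29*(3 + 3) - 58 = 29*6 - 58 = 174 - 58 = 116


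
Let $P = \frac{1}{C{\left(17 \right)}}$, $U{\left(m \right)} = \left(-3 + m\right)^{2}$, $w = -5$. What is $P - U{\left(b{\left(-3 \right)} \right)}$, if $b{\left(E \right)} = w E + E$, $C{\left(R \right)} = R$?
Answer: $- \frac{1376}{17} \approx -80.941$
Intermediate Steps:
$b{\left(E \right)} = - 4 E$ ($b{\left(E \right)} = - 5 E + E = - 4 E$)
$P = \frac{1}{17} \approx 0.058824$
$P - U{\left(b{\left(-3 \right)} \right)} = \frac{1}{17} - \left(-3 - -12\right)^{2} = \frac{1}{17} - \left(-3 + 12\right)^{2} = \frac{1}{17} - 9^{2} = \frac{1}{17} - 81 = - \frac{1376}{17}$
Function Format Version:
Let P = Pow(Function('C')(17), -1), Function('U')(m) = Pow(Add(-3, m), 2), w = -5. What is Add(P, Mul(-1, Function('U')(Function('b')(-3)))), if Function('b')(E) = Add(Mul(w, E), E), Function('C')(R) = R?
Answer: Rational(-1376, 17) ≈ -80.941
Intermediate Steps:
Function('b')(E) = Mul(-4, E) (Function('b')(E) = Add(Mul(-5, E), E) = Mul(-4, E))
P = Rational(1, 17) (P = Pow(17, -1) = Rational(1, 17) ≈ 0.058824)
Add(P, Mul(-1, Function('U')(Function('b')(-3)))) = Add(Rational(1, 17), Mul(-1, Pow(Add(-3, Mul(-4, -3)), 2))) = Add(Rational(1, 17), Mul(-1, Pow(Add(-3, 12), 2))) = Add(Rational(1, 17), Mul(-1, Pow(9, 2))) = Add(Rational(1, 17), Mul(-1, 81)) = Add(Rational(1, 17), -81) = Rational(-1376, 17)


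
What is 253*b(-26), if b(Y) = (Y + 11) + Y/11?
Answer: -4393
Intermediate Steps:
b(Y) = 11 + 12*Y/11 (b(Y) = (11 + Y) + Y*(1/11) = (11 + Y) + Y/11 = 11 + 12*Y/11)
253*b(-26) = 253*(11 + (12/11)*(-26)) = 253*(11 - 312/11) = 253*(-191/11) = -4393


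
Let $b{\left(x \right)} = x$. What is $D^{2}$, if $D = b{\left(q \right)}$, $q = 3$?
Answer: $9$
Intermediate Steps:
$D = 3$
$D^{2} = 3^{2} = 9$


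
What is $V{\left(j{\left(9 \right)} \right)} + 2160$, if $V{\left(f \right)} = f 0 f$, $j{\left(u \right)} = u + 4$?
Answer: $2160$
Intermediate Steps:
$j{\left(u \right)} = 4 + u$
$V{\left(f \right)} = 0$ ($V{\left(f \right)} = 0 f = 0$)
$V{\left(j{\left(9 \right)} \right)} + 2160 = 0 + 2160 = 2160$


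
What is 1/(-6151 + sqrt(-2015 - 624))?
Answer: -6151/37837440 - I*sqrt(2639)/37837440 ≈ -0.00016256 - 1.3577e-6*I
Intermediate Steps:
1/(-6151 + sqrt(-2015 - 624)) = 1/(-6151 + sqrt(-2639)) = 1/(-6151 + I*sqrt(2639))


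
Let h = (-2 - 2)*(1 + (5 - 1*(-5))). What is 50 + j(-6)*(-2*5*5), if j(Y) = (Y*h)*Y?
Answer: 79250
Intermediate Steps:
h = -44 (h = -4*(1 + (5 + 5)) = -4*(1 + 10) = -4*11 = -44)
j(Y) = -44*Y**2 (j(Y) = (Y*(-44))*Y = (-44*Y)*Y = -44*Y**2)
50 + j(-6)*(-2*5*5) = 50 + (-44*(-6)**2)*(-2*5*5) = 50 + (-44*36)*(-10*5) = 50 - 1584*(-50) = 50 + 79200 = 79250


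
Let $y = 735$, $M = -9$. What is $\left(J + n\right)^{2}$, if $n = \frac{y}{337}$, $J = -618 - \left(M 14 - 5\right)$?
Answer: $\frac{26694331456}{113569} \approx 2.3505 \cdot 10^{5}$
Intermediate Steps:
$J = -487$ ($J = -618 - \left(\left(-9\right) 14 - 5\right) = -618 - \left(-126 - 5\right) = -618 - -131 = -618 + 131 = -487$)
$n = \frac{735}{337} \approx 2.181$
$\left(J + n\right)^{2} = \left(-487 + \frac{735}{337}\right)^{2} = \left(- \frac{163384}{337}\right)^{2} = \frac{26694331456}{113569}$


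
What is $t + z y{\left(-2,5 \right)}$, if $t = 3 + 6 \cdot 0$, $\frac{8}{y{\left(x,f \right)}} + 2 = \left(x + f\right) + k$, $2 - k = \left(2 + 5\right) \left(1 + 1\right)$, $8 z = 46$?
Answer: $- \frac{13}{11} \approx -1.1818$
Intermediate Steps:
$z = \frac{23}{4}$ ($z = \frac{1}{8} \cdot 46 = \frac{23}{4} \approx 5.75$)
$k = -12$ ($k = 2 - \left(2 + 5\right) \left(1 + 1\right) = 2 - 7 \cdot 2 = 2 - 14 = -12$)
$y{\left(x,f \right)} = \frac{8}{-14 + f + x}$ ($y{\left(x,f \right)} = \frac{8}{-2 - \left(12 - f - x\right)} = \frac{8}{-2 + \left(-12 + f + x\right)} = \frac{8}{-14 + f + x}$)
$t = 3$ ($t = 3 + 0 = 3$)
$t + z y{\left(-2,5 \right)} = 3 + \frac{23 \frac{8}{-14 + 5 - 2}}{4} = 3 + \frac{23 \frac{8}{-11}}{4} = 3 + \frac{23 \cdot 8 \left(- \frac{1}{11}\right)}{4} = 3 + \frac{23}{4} \left(- \frac{8}{11}\right) = 3 - \frac{46}{11} = - \frac{13}{11}$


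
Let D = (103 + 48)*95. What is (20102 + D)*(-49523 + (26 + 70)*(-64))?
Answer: -1917561149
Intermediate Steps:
D = 14345 (D = 151*95 = 14345)
(20102 + D)*(-49523 + (26 + 70)*(-64)) = (20102 + 14345)*(-49523 + (26 + 70)*(-64)) = 34447*(-49523 + 96*(-64)) = 34447*(-49523 - 6144) = 34447*(-55667) = -1917561149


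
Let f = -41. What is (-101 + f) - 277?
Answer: -419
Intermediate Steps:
(-101 + f) - 277 = (-101 - 41) - 277 = -142 - 277 = -419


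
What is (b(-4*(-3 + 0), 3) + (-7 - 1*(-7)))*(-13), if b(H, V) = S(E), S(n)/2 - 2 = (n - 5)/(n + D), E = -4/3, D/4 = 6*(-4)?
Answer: -7839/146 ≈ -53.692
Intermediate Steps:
D = -96 (D = 4*(6*(-4)) = 4*(-24) = -96)
E = -4/3 (E = -4*⅓ = -4/3 ≈ -1.3333)
S(n) = 4 + 2*(-5 + n)/(-96 + n) (S(n) = 4 + 2*((n - 5)/(n - 96)) = 4 + 2*((-5 + n)/(-96 + n)) = 4 + 2*(-5 + n)/(-96 + n))
b(H, V) = 603/146 (b(H, V) = 2*(-197 + 3*(-4/3))/(-96 - 4/3) = 2*(-197 - 4)/(-292/3) = 2*(-3/292)*(-201) = 603/146)
(b(-4*(-3 + 0), 3) + (-7 - 1*(-7)))*(-13) = (603/146 + (-7 - 1*(-7)))*(-13) = (603/146 + (-7 + 7))*(-13) = (603/146 + 0)*(-13) = (603/146)*(-13) = -7839/146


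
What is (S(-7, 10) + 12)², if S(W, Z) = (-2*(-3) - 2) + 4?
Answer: 400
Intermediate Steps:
S(W, Z) = 8 (S(W, Z) = (6 - 2) + 4 = 4 + 4 = 8)
(S(-7, 10) + 12)² = (8 + 12)² = 20² = 400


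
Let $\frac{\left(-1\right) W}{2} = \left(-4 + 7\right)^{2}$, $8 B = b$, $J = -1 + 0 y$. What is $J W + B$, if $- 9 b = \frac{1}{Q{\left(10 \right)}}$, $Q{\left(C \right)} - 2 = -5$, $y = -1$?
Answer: $\frac{3889}{216} \approx 18.005$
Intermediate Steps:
$Q{\left(C \right)} = -3$ ($Q{\left(C \right)} = 2 - 5 = -3$)
$J = -1$ ($J = -1 + 0 \left(-1\right) = -1 + 0 = -1$)
$b = \frac{1}{27}$ ($b = - \frac{1}{9 \left(-3\right)} = \left(- \frac{1}{9}\right) \left(- \frac{1}{3}\right) = \frac{1}{27} \approx 0.037037$)
$B = \frac{1}{216}$ ($B = \frac{1}{8} \cdot \frac{1}{27} = \frac{1}{216} \approx 0.0046296$)
$W = -18$ ($W = - 2 \left(-4 + 7\right)^{2} = - 2 \cdot 3^{2} = \left(-2\right) 9 = -18$)
$J W + B = \left(-1\right) \left(-18\right) + \frac{1}{216} = 18 + \frac{1}{216} = \frac{3889}{216}$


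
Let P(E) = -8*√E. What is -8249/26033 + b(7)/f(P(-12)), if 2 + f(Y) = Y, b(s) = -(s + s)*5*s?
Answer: 4786028/5024369 - 1960*I*√3/193 ≈ 0.95256 - 17.59*I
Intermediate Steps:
b(s) = -10*s² (b(s) = -2*s*5*s = -10*s²)
f(Y) = -2 + Y
-8249/26033 + b(7)/f(P(-12)) = -8249/26033 + (-10*7²)/(-2 - 16*I*√3) = -8249*1/26033 + (-10*49)/(-2 - 16*I*√3) = -8249/26033 - 490/(-2 - 16*I*√3)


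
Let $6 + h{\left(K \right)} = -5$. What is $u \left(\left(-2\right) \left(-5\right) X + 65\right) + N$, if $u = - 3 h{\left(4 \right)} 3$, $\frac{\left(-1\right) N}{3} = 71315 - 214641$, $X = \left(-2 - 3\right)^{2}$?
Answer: $461163$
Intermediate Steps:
$h{\left(K \right)} = -11$ ($h{\left(K \right)} = -6 - 5 = -11$)
$X = 25$ ($X = \left(-5\right)^{2} = 25$)
$N = 429978$ ($N = - 3 \left(71315 - 214641\right) = \left(-3\right) \left(-143326\right) = 429978$)
$u = 99$ ($u = \left(-3\right) \left(-11\right) 3 = 33 \cdot 3 = 99$)
$u \left(\left(-2\right) \left(-5\right) X + 65\right) + N = 99 \left(\left(-2\right) \left(-5\right) 25 + 65\right) + 429978 = 99 \left(10 \cdot 25 + 65\right) + 429978 = 99 \left(250 + 65\right) + 429978 = 99 \cdot 315 + 429978 = 31185 + 429978 = 461163$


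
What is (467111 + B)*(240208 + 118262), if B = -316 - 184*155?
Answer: 157108439250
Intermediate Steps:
B = -28836 (B = -316 - 28520 = -28836)
(467111 + B)*(240208 + 118262) = (467111 - 28836)*(240208 + 118262) = 438275*358470 = 157108439250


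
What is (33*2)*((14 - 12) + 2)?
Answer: 264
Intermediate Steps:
(33*2)*((14 - 12) + 2) = 66*(2 + 2) = 66*4 = 264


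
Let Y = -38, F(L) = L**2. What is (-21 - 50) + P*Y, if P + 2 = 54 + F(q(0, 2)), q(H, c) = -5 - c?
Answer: -3909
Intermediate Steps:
P = 101 (P = -2 + (54 + (-5 - 1*2)**2) = -2 + (54 + (-5 - 2)**2) = -2 + (54 + (-7)**2) = -2 + (54 + 49) = -2 + 103 = 101)
(-21 - 50) + P*Y = (-21 - 50) + 101*(-38) = -71 - 3838 = -3909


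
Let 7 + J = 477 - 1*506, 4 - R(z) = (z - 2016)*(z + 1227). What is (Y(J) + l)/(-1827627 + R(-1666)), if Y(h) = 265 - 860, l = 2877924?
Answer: -411047/492003 ≈ -0.83546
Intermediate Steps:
R(z) = 4 - (-2016 + z)*(1227 + z) (R(z) = 4 - (z - 2016)*(z + 1227) = 4 - (-2016 + z)*(1227 + z))
J = -36 (J = -7 + (477 - 1*506) = -7 + (477 - 506) = -7 - 29 = -36)
Y(h) = -595
(Y(J) + l)/(-1827627 + R(-1666)) = (-595 + 2877924)/(-1827627 + (2473636 - 1*(-1666)**2 + 789*(-1666))) = 2877329/(-1827627 + (2473636 - 1*2775556 - 1314474)) = 2877329/(-1827627 + (2473636 - 2775556 - 1314474)) = 2877329/(-1827627 - 1616394) = 2877329/(-3444021) = 2877329*(-1/3444021) = -411047/492003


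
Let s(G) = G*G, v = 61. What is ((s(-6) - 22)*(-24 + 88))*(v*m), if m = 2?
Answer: 109312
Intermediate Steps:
s(G) = G²
((s(-6) - 22)*(-24 + 88))*(v*m) = (((-6)² - 22)*(-24 + 88))*(61*2) = ((36 - 22)*64)*122 = (14*64)*122 = 896*122 = 109312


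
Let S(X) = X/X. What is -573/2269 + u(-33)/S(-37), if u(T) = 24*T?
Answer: -1797621/2269 ≈ -792.25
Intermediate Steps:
S(X) = 1
-573/2269 + u(-33)/S(-37) = -573/2269 + (24*(-33))/1 = -573*1/2269 - 792*1 = -573/2269 - 792 = -1797621/2269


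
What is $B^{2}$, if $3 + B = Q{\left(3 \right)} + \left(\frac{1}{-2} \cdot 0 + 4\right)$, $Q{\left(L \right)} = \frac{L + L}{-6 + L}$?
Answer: $1$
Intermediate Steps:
$Q{\left(L \right)} = \frac{2 L}{-6 + L}$
$B = -1$ ($B = -3 + \left(2 \cdot 3 \frac{1}{-6 + 3} + \left(\frac{1}{-2} \cdot 0 + 4\right)\right) = -3 + \left(2 \cdot 3 \frac{1}{-3} + \left(\left(- \frac{1}{2}\right) 0 + 4\right)\right) = -3 + \left(2 \cdot 3 \left(- \frac{1}{3}\right) + \left(0 + 4\right)\right) = -3 + \left(-2 + 4\right) = -3 + 2 = -1$)
$B^{2} = \left(-1\right)^{2} = 1$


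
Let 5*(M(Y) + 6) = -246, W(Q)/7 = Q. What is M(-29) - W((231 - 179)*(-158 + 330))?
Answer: -313316/5 ≈ -62663.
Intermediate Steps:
W(Q) = 7*Q
M(Y) = -276/5 (M(Y) = -6 + (⅕)*(-246) = -6 - 246/5 = -276/5)
M(-29) - W((231 - 179)*(-158 + 330)) = -276/5 - 7*(231 - 179)*(-158 + 330) = -276/5 - 7*52*172 = -276/5 - 7*8944 = -276/5 - 1*62608 = -276/5 - 62608 = -313316/5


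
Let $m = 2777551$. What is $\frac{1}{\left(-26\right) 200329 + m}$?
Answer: $- \frac{1}{2431003} \approx -4.1135 \cdot 10^{-7}$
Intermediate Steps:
$\frac{1}{\left(-26\right) 200329 + m} = \frac{1}{\left(-26\right) 200329 + 2777551} = \frac{1}{-5208554 + 2777551} = \frac{1}{-2431003} = - \frac{1}{2431003}$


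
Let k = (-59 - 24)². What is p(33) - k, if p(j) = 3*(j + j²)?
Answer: -3523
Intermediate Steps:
p(j) = 3*j + 3*j²
k = 6889 (k = (-83)² = 6889)
p(33) - k = 3*33*(1 + 33) - 1*6889 = 3*33*34 - 6889 = 3366 - 6889 = -3523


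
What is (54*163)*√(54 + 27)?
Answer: 79218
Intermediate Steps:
(54*163)*√(54 + 27) = 8802*√81 = 8802*9 = 79218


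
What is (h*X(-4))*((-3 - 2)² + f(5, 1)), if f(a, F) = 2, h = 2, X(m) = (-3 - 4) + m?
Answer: -594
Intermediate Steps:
X(m) = -7 + m
(h*X(-4))*((-3 - 2)² + f(5, 1)) = (2*(-7 - 4))*((-3 - 2)² + 2) = (2*(-11))*((-5)² + 2) = -22*(25 + 2) = -22*27 = -594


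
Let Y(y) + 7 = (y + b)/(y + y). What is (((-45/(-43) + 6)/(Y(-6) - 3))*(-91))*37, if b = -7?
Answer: 12242412/4601 ≈ 2660.8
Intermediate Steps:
Y(y) = -7 + (-7 + y)/(2*y) (Y(y) = -7 + (y - 7)/(y + y) = -7 + (-7 + y)/((2*y)) = -7 + (-7 + y)*(1/(2*y)) = -7 + (-7 + y)/(2*y))
(((-45/(-43) + 6)/(Y(-6) - 3))*(-91))*37 = (((-45/(-43) + 6)/((1/2)*(-7 - 13*(-6))/(-6) - 3))*(-91))*37 = (((-45*(-1/43) + 6)/((1/2)*(-1/6)*(-7 + 78) - 3))*(-91))*37 = (((45/43 + 6)/((1/2)*(-1/6)*71 - 3))*(-91))*37 = ((303/(43*(-71/12 - 3)))*(-91))*37 = ((303/(43*(-107/12)))*(-91))*37 = (((303/43)*(-12/107))*(-91))*37 = -3636/4601*(-91)*37 = (330876/4601)*37 = 12242412/4601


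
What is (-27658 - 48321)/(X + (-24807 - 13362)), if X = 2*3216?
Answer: 75979/31737 ≈ 2.3940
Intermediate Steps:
X = 6432
(-27658 - 48321)/(X + (-24807 - 13362)) = (-27658 - 48321)/(6432 + (-24807 - 13362)) = -75979/(6432 - 38169) = -75979/(-31737) = -75979*(-1/31737) = 75979/31737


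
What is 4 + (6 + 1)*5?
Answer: 39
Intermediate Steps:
4 + (6 + 1)*5 = 4 + 7*5 = 4 + 35 = 39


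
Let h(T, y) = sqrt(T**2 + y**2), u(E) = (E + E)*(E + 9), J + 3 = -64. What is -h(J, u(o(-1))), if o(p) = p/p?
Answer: -sqrt(4889) ≈ -69.921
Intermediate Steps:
J = -67 (J = -3 - 64 = -67)
o(p) = 1
u(E) = 2*E*(9 + E) (u(E) = (2*E)*(9 + E) = 2*E*(9 + E))
-h(J, u(o(-1))) = -sqrt((-67)**2 + (2*1*(9 + 1))**2) = -sqrt(4489 + (2*1*10)**2) = -sqrt(4489 + 20**2) = -sqrt(4489 + 400) = -sqrt(4889)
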